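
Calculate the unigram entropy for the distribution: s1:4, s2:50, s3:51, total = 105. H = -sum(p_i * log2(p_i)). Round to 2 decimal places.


Computing entropy H = -sum(p_i * log2(p_i)):
  s1: p = 4/105 = 0.0381, -p*log2(p) = 0.1796
  s2: p = 50/105 = 0.4762, -p*log2(p) = 0.5097
  s3: p = 51/105 = 0.4857, -p*log2(p) = 0.5060
H = sum of terms = 1.1953
Rounded to 2 decimals: 1.20

1.20


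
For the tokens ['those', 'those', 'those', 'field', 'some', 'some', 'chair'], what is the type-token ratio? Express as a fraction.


Tokens: 7
Unique types: ('chair', 'field', 'some', 'those') = 4
TTR = 4/7
Already in lowest terms.

4/7


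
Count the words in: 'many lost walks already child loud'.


Counting words by splitting on spaces:
  Word 1: 'many'
  Word 2: 'lost'
  Word 3: 'walks'
  Word 4: 'already'
  Word 5: 'child'
  Word 6: 'loud'
Total words: 6

6


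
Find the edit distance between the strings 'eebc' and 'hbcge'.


Building DP table for s1='eebc' (len 4) and s2='hbcge' (len 5):
       h  b  c  g  e
    0  1  2  3  4  5
  e 1  1  2  3  4  4
  e 2  2  2  3  4  4
  b 3  3  2  3  4  5
  c 4  4  3  2  3  4
Edit distance = dp[4][5] = 4

4


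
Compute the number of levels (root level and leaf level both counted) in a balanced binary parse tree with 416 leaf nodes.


In a balanced binary tree with n leaves the deepest leaf is ceil(log2(n)) edges below the root,
so counting node levels inclusive of root and leaves gives ceil(log2(n)) + 1 levels.
log2(416) = 8.7004
ceil(8.7004) = 9
levels = 9 + 1 = 10

10


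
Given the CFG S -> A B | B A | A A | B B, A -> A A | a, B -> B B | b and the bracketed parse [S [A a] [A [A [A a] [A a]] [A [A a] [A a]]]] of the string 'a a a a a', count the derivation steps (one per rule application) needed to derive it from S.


Every bracketed nonterminal node [X ...] in the tree is produced by exactly one rule application.
Reading the tree off as a leftmost derivation:
  Step 1: S  =>  A A   (applied S -> A A)
  Step 2: A A  =>  a A   (applied A -> a)
  Step 3: a A  =>  a A A   (applied A -> A A)
  Step 4: a A A  =>  a A A A   (applied A -> A A)
  Step 5: a A A A  =>  a a A A   (applied A -> a)
  Step 6: a a A A  =>  a a a A   (applied A -> a)
  Step 7: a a a A  =>  a a a A A   (applied A -> A A)
  Step 8: a a a A A  =>  a a a a A   (applied A -> a)
  Step 9: a a a a A  =>  a a a a a   (applied A -> a)
Final yield: a a a a a
Total rewrite steps: 9

9


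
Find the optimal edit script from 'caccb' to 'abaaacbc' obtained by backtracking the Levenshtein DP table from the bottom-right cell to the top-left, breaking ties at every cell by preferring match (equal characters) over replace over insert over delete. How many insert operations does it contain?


Edit distance = 5. Backtracking from cell (5, 8) with preference match > replace > insert > delete,
then listing the resulting alignment 'caccb' -> 'abaaacbc' left to right:
  Step 1: insert 'a' [insertion #1]
  Step 2: insert 'b' [insertion #2]
  Step 3: replace c->a
  Step 4: keep 'a'
  Step 5: replace c->a
  Step 6: keep 'c'
  Step 7: keep 'b'
  Step 8: insert 'c' [insertion #3]
Total insertions: 3

3


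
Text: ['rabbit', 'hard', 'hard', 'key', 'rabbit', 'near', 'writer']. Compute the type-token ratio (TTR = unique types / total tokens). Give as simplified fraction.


Tokens: 7
Unique types: ('hard', 'key', 'near', 'rabbit', 'writer') = 5
TTR = 5/7
Already in lowest terms.

5/7


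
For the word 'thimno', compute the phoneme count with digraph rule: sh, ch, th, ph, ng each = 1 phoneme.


Parsing 'thimno' greedily, digraphs first:
  'th' -> digraph (1 consonant phoneme) (phonemes so far: 1)
  'i' -> vowel phoneme (phonemes so far: 2)
  'm' -> consonant phoneme (phonemes so far: 3)
  'n' -> consonant phoneme (phonemes so far: 4)
  'o' -> vowel phoneme (phonemes so far: 5)
Total phonemes: 5

5


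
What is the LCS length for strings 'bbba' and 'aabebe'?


DP table for LCS of 'bbba' and 'aabebe':
       a  a  b  e  b  e
    0  0  0  0  0  0  0
  b 0  0  0  1  1  1  1
  b 0  0  0  1  1  2  2
  b 0  0  0  1  1  2  2
  a 0  1  1  1  1  2  2
LCS: 'bb'
LCS length = 2

2


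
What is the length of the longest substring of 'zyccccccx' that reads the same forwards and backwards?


Scanning 'zyccccccx' for palindromic substrings.
Substring at positions 2-7: 'cccccc'.
Check: reverse('cccccc') = 'cccccc' -> palindrome confirmed.
Neighbouring characters ('y' / 'x') break symmetry, so it cannot extend further.
No longer palindromic substring exists; longest length = 6

6


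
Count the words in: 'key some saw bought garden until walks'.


Counting words by splitting on spaces:
  Word 1: 'key'
  Word 2: 'some'
  Word 3: 'saw'
  Word 4: 'bought'
  Word 5: 'garden'
  Word 6: 'until'
  Word 7: 'walks'
Total words: 7

7


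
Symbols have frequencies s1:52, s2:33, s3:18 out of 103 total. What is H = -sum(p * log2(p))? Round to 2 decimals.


Computing entropy H = -sum(p_i * log2(p_i)):
  s1: p = 52/103 = 0.5049, -p*log2(p) = 0.4978
  s2: p = 33/103 = 0.3204, -p*log2(p) = 0.5261
  s3: p = 18/103 = 0.1748, -p*log2(p) = 0.4398
H = sum of terms = 1.4637
Rounded to 2 decimals: 1.46

1.46


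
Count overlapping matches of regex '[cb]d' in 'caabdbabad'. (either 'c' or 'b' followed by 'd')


Pattern: [cb]d means either 'c' or 'b' followed by 'd'.
Scanning 'caabdbabad' position-by-position:
  Pos 0: window 'ca' -> no
  Pos 1: window 'aa' -> no
  Pos 2: window 'ab' -> no
  Pos 3: window 'bd' -> MATCH
  Pos 4: window 'db' -> no
  Pos 5: window 'ba' -> no
  Pos 6: window 'ab' -> no
  Pos 7: window 'ba' -> no
  Pos 8: window 'ad' -> no
  Pos 9: window 'd' -> no
Total matches: 1

1


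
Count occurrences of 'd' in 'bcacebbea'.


Scanning 'bcacebbea' for 'd':
  No matches found.
Total occurrences of 'd': 0

0


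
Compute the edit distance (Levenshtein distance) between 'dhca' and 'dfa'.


Building DP table for s1='dhca' (len 4) and s2='dfa' (len 3):
       d  f  a
    0  1  2  3
  d 1  0  1  2
  h 2  1  1  2
  c 3  2  2  2
  a 4  3  3  2
Edit distance = dp[4][3] = 2

2


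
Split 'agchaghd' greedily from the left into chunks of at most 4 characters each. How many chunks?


'agchaghd' has 8 characters.
Chunking with max size 4:
  Chunk 1: 'agch' (positions 0-3)
  Chunk 2: 'aghd' (positions 4-7)
Total chunks: ceil(8 / 4) = 2

2


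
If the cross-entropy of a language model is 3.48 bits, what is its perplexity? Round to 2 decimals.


Perplexity formula: PP = 2^H
H = 3.48
PP = 2^3.48
Decompose: 2^3.48 = 2^3 * 2^0.48
2^3 = 8, 2^0.48 ~ 1.3947437
PP ~ 8 * 1.3947437 = 11.1579496
Rounded to 2 decimals: 11.16

11.16


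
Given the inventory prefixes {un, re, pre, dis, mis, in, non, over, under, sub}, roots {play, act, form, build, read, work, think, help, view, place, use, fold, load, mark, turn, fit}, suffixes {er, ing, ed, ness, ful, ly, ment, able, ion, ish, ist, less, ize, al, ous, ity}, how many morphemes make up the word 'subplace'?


Segmenting 'subplace' against the inventory:
  'sub' -> prefix (morpheme 1)
  'place' -> root (morpheme 2)
Total morphemes: 2

2


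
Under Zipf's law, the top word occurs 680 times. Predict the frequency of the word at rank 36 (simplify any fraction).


Zipf's law: freq(rank) = f1 / rank
f1 = 680, rank = 36
freq = 680 / 36
GCD(680, 36) = 4
Simplified: 170/9

170/9


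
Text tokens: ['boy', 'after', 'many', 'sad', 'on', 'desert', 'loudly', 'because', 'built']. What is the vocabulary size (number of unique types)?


Listing all tokens and tracking unique types:
  Token 1: 'boy' -> NEW (unique so far: 1)
  Token 2: 'after' -> NEW (unique so far: 2)
  Token 3: 'many' -> NEW (unique so far: 3)
  Token 4: 'sad' -> NEW (unique so far: 4)
  Token 5: 'on' -> NEW (unique so far: 5)
  Token 6: 'desert' -> NEW (unique so far: 6)
  Token 7: 'loudly' -> NEW (unique so far: 7)
  Token 8: 'because' -> NEW (unique so far: 8)
  Token 9: 'built' -> NEW (unique so far: 9)
Unique types: ('after', 'because', 'boy', 'built', 'desert', 'loudly', 'many', 'on', 'sad')
Vocabulary size: 9

9


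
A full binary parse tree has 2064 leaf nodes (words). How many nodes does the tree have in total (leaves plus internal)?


Leaf nodes (terminals): 2064
Internal nodes = n - 1 = 2064 - 1 = 2063
Total = leaves + internal = 2064 + 2063 = 4127

4127


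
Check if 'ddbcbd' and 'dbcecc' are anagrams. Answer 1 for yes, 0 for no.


Sort characters of 'ddbcbd': 'bbcddd'
Sort characters of 'dbcecc': 'bcccde'
Sorted forms differ -> they are NOT anagrams
Result: 0

0


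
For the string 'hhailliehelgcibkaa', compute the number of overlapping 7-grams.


String 'hhailliehelgcibkaa' has length L = 18.
Number of overlapping n-grams = L - n + 1
Substituting: 18 - 7 + 1 = 12

12


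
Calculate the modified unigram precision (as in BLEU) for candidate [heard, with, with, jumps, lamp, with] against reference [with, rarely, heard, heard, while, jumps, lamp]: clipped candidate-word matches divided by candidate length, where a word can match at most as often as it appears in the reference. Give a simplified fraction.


Reference word counts: {'heard': 2, 'jumps': 1, 'lamp': 1, 'rarely': 1, 'while': 1, 'with': 1}
Checking each candidate word (with clipping):
  'heard' -> in reference (ref count 2, used 1/2) -> match (matches: 1)
  'with' -> in reference (ref count 1, used 1/1) -> match (matches: 2)
  'with' -> ref count 1 already used up (1/1) -> clipped, no match (matches: 2)
  'jumps' -> in reference (ref count 1, used 1/1) -> match (matches: 3)
  'lamp' -> in reference (ref count 1, used 1/1) -> match (matches: 4)
  'with' -> ref count 1 already used up (1/1) -> clipped, no match (matches: 4)
Clipped matches: 4, Candidate length: 6
Precision = 4/6 = 2/3

2/3


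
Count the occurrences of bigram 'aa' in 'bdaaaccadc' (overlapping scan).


Scanning 'bdaaaccadc' for bigram 'aa':
  Position 0: 'bd' -> no
  Position 1: 'da' -> no
  Position 2: 'aa' -> MATCH
  Position 3: 'aa' -> MATCH
  Position 4: 'ac' -> no
  Position 5: 'cc' -> no
  Position 6: 'ca' -> no
  Position 7: 'ad' -> no
  Position 8: 'dc' -> no
Total matches: 2

2


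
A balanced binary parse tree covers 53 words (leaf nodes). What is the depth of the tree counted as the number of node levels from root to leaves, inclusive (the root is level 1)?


In a balanced binary tree with n leaves the deepest leaf is ceil(log2(n)) edges below the root,
so counting node levels inclusive of root and leaves gives ceil(log2(n)) + 1 levels.
log2(53) = 5.7279
ceil(5.7279) = 6
levels = 6 + 1 = 7

7


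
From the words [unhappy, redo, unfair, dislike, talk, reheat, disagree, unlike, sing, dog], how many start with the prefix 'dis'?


Checking each word for prefix 'dis':
  'unhappy' -> no (count: 0)
  'redo' -> no (count: 0)
  'unfair' -> no (count: 0)
  'dislike' -> YES, starts with 'dis' (count: 1)
  'talk' -> no (count: 1)
  'reheat' -> no (count: 1)
  'disagree' -> YES, starts with 'dis' (count: 2)
  'unlike' -> no (count: 2)
  'sing' -> no (count: 2)
  'dog' -> no (count: 2)
Total with prefix 'dis': 2

2


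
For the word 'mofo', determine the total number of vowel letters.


Scanning each character of 'mofo':
  Position 1: 'm' -> consonant (running count: 0)
  Position 2: 'o' -> vowel (running count: 1)
  Position 3: 'f' -> consonant (running count: 1)
  Position 4: 'o' -> vowel (running count: 2)
Total vowels: 2

2


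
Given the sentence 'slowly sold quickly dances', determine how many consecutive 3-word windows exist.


Word trigrams from [4] words:
  Trigram 1: (slowly sold quickly)
  Trigram 2: (sold quickly dances)
Total word trigrams: 4 - 2 = 2

2


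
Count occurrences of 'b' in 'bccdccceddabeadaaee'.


Scanning 'bccdccceddabeadaaee' for 'b':
  Position 0: 'b' -> MATCH (count: 1)
  Position 11: 'b' -> MATCH (count: 2)
Total occurrences of 'b': 2

2


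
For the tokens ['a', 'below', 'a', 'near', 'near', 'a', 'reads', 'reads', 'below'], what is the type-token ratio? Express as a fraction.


Tokens: 9
Unique types: ('a', 'below', 'near', 'reads') = 4
TTR = 4/9
Already in lowest terms.

4/9


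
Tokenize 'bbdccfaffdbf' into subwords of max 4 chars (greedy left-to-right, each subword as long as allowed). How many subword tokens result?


'bbdccfaffdbf' has 12 characters.
Chunking with max size 4:
  Chunk 1: 'bbdc' (positions 0-3)
  Chunk 2: 'cfaf' (positions 4-7)
  Chunk 3: 'fdbf' (positions 8-11)
Total chunks: ceil(12 / 4) = 3

3


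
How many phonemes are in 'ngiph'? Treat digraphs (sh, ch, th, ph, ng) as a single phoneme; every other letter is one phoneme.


Parsing 'ngiph' greedily, digraphs first:
  'ng' -> digraph (1 consonant phoneme) (phonemes so far: 1)
  'i' -> vowel phoneme (phonemes so far: 2)
  'ph' -> digraph (1 consonant phoneme) (phonemes so far: 3)
Total phonemes: 3

3


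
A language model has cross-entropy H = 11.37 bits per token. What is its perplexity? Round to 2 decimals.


Perplexity formula: PP = 2^H
H = 11.37
PP = 2^11.37
Decompose: 2^11.37 = 2^11 * 2^0.37
2^11 = 2048, 2^0.37 ~ 1.2923528
PP ~ 2048 * 1.2923528 = 2646.7385344
Rounded to 2 decimals: 2646.74

2646.74


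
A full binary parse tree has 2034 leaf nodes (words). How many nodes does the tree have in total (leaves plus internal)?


Leaf nodes (terminals): 2034
Internal nodes = n - 1 = 2034 - 1 = 2033
Total = leaves + internal = 2034 + 2033 = 4067

4067


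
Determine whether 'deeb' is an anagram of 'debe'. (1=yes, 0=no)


Sort characters of 'deeb': 'bdee'
Sort characters of 'debe': 'bdee'
Sorted forms match -> they ARE anagrams
Result: 1

1


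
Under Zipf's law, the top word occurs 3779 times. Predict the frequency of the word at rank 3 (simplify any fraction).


Zipf's law: freq(rank) = f1 / rank
f1 = 3779, rank = 3
freq = 3779 / 3
GCD(3779, 3) = 1
Simplified: 3779/3

3779/3


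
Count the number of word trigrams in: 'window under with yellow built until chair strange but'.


Word trigrams from [9] words:
  Trigram 1: (window under with)
  Trigram 2: (under with yellow)
  Trigram 3: (with yellow built)
  Trigram 4: (yellow built until)
  Trigram 5: (built until chair)
  Trigram 6: (until chair strange)
  Trigram 7: (chair strange but)
Total word trigrams: 9 - 2 = 7

7


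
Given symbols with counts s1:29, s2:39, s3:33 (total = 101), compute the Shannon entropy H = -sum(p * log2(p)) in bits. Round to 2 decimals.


Computing entropy H = -sum(p_i * log2(p_i)):
  s1: p = 29/101 = 0.2871, -p*log2(p) = 0.5169
  s2: p = 39/101 = 0.3861, -p*log2(p) = 0.5301
  s3: p = 33/101 = 0.3267, -p*log2(p) = 0.5273
H = sum of terms = 1.5743
Rounded to 2 decimals: 1.57

1.57


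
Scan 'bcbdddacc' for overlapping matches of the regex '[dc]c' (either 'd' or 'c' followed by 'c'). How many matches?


Pattern: [dc]c means either 'd' or 'c' followed by 'c'.
Scanning 'bcbdddacc' position-by-position:
  Pos 0: window 'bc' -> no
  Pos 1: window 'cb' -> no
  Pos 2: window 'bd' -> no
  Pos 3: window 'dd' -> no
  Pos 4: window 'dd' -> no
  Pos 5: window 'da' -> no
  Pos 6: window 'ac' -> no
  Pos 7: window 'cc' -> MATCH
  Pos 8: window 'c' -> no
Total matches: 1

1


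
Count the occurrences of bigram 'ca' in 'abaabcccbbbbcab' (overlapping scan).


Scanning 'abaabcccbbbbcab' for bigram 'ca':
  Position 0: 'ab' -> no
  Position 1: 'ba' -> no
  Position 2: 'aa' -> no
  Position 3: 'ab' -> no
  Position 4: 'bc' -> no
  Position 5: 'cc' -> no
  Position 6: 'cc' -> no
  Position 7: 'cb' -> no
  Position 8: 'bb' -> no
  Position 9: 'bb' -> no
  Position 10: 'bb' -> no
  Position 11: 'bc' -> no
  Position 12: 'ca' -> MATCH
  Position 13: 'ab' -> no
Total matches: 1

1


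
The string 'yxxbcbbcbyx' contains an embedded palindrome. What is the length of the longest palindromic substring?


Scanning 'yxxbcbbcbyx' for palindromic substrings.
Substring at positions 3-8: 'bcbbcb'.
Check: reverse('bcbbcb') = 'bcbbcb' -> palindrome confirmed.
Neighbouring characters ('x' / 'y') break symmetry, so it cannot extend further.
No longer palindromic substring exists; longest length = 6

6


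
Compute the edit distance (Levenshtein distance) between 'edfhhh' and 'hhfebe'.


Building DP table for s1='edfhhh' (len 6) and s2='hhfebe' (len 6):
       h  h  f  e  b  e
    0  1  2  3  4  5  6
  e 1  1  2  3  3  4  5
  d 2  2  2  3  4  4  5
  f 3  3  3  2  3  4  5
  h 4  3  3  3  3  4  5
  h 5  4  3  4  4  4  5
  h 6  5  4  4  5  5  5
Edit distance = dp[6][6] = 5

5


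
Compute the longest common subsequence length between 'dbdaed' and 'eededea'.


DP table for LCS of 'dbdaed' and 'eededea':
       e  e  d  e  d  e  a
    0  0  0  0  0  0  0  0
  d 0  0  0  1  1  1  1  1
  b 0  0  0  1  1  1  1  1
  d 0  0  0  1  1  2  2  2
  a 0  0  0  1  1  2  2  3
  e 0  1  1  1  2  2  3  3
  d 0  1  1  2  2  3  3  3
LCS: 'dda'
LCS length = 3

3


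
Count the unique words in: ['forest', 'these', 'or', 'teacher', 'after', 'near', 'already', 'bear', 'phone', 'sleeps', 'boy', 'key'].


Listing all tokens and tracking unique types:
  Token 1: 'forest' -> NEW (unique so far: 1)
  Token 2: 'these' -> NEW (unique so far: 2)
  Token 3: 'or' -> NEW (unique so far: 3)
  Token 4: 'teacher' -> NEW (unique so far: 4)
  Token 5: 'after' -> NEW (unique so far: 5)
  Token 6: 'near' -> NEW (unique so far: 6)
  Token 7: 'already' -> NEW (unique so far: 7)
  Token 8: 'bear' -> NEW (unique so far: 8)
  Token 9: 'phone' -> NEW (unique so far: 9)
  Token 10: 'sleeps' -> NEW (unique so far: 10)
  Token 11: 'boy' -> NEW (unique so far: 11)
  Token 12: 'key' -> NEW (unique so far: 12)
Unique types: ('after', 'already', 'bear', 'boy', 'forest', 'key', 'near', 'or', 'phone', 'sleeps', 'teacher', 'these')
Vocabulary size: 12

12


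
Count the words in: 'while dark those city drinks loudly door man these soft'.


Counting words by splitting on spaces:
  Word 1: 'while'
  Word 2: 'dark'
  Word 3: 'those'
  Word 4: 'city'
  Word 5: 'drinks'
  Word 6: 'loudly'
  Word 7: 'door'
  Word 8: 'man'
  Word 9: 'these'
  Word 10: 'soft'
Total words: 10

10


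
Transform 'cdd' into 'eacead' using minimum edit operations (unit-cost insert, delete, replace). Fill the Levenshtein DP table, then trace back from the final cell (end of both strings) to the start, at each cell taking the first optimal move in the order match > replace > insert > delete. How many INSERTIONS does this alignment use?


Edit distance = 4. Backtracking from cell (3, 6) with preference match > replace > insert > delete,
then listing the resulting alignment 'cdd' -> 'eacead' left to right:
  Step 1: insert 'e' [insertion #1]
  Step 2: insert 'a' [insertion #2]
  Step 3: keep 'c'
  Step 4: insert 'e' [insertion #3]
  Step 5: replace d->a
  Step 6: keep 'd'
Total insertions: 3

3


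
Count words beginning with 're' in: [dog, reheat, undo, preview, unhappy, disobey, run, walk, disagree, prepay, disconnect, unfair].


Checking each word for prefix 're':
  'dog' -> no (count: 0)
  'reheat' -> YES, starts with 're' (count: 1)
  'undo' -> no (count: 1)
  'preview' -> no (count: 1)
  'unhappy' -> no (count: 1)
  'disobey' -> no (count: 1)
  'run' -> no (count: 1)
  'walk' -> no (count: 1)
  'disagree' -> no (count: 1)
  'prepay' -> no (count: 1)
  'disconnect' -> no (count: 1)
  'unfair' -> no (count: 1)
Total with prefix 're': 1

1


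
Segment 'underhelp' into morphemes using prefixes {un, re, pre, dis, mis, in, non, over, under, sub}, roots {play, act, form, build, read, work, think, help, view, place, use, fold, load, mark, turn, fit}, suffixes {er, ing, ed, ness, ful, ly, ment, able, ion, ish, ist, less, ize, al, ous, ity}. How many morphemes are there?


Segmenting 'underhelp' against the inventory:
  'under' -> prefix (morpheme 1)
  'help' -> root (morpheme 2)
Total morphemes: 2

2


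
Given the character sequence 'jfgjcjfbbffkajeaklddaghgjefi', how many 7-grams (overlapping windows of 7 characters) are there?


String 'jfgjcjfbbffkajeaklddaghgjefi' has length L = 28.
Number of overlapping n-grams = L - n + 1
Substituting: 28 - 7 + 1 = 22

22


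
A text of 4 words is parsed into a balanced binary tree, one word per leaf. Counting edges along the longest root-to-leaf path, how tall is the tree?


In a balanced binary tree with n leaves the deepest leaf is ceil(log2(n)) edges below the root.
log2(4) = 2.0000
ceil(2.0000) = 2
height (edges) = 2

2


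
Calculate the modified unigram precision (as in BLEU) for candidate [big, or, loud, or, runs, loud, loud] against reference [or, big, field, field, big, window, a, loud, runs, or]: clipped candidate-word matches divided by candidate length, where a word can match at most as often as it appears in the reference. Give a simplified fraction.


Reference word counts: {'a': 1, 'big': 2, 'field': 2, 'loud': 1, 'or': 2, 'runs': 1, 'window': 1}
Checking each candidate word (with clipping):
  'big' -> in reference (ref count 2, used 1/2) -> match (matches: 1)
  'or' -> in reference (ref count 2, used 1/2) -> match (matches: 2)
  'loud' -> in reference (ref count 1, used 1/1) -> match (matches: 3)
  'or' -> in reference (ref count 2, used 2/2) -> match (matches: 4)
  'runs' -> in reference (ref count 1, used 1/1) -> match (matches: 5)
  'loud' -> ref count 1 already used up (1/1) -> clipped, no match (matches: 5)
  'loud' -> ref count 1 already used up (1/1) -> clipped, no match (matches: 5)
Clipped matches: 5, Candidate length: 7
Precision = 5/7

5/7


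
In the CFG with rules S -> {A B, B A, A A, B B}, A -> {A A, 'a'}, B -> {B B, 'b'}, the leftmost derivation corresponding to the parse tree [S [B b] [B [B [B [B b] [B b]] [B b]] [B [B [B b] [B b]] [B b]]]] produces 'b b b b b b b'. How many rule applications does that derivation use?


Every bracketed nonterminal node [X ...] in the tree is produced by exactly one rule application.
Reading the tree off as a leftmost derivation:
  Step 1: S  =>  B B   (applied S -> B B)
  Step 2: B B  =>  b B   (applied B -> b)
  Step 3: b B  =>  b B B   (applied B -> B B)
  Step 4: b B B  =>  b B B B   (applied B -> B B)
  Step 5: b B B B  =>  b B B B B   (applied B -> B B)
  Step 6: b B B B B  =>  b b B B B   (applied B -> b)
  Step 7: b b B B B  =>  b b b B B   (applied B -> b)
  Step 8: b b b B B  =>  b b b b B   (applied B -> b)
  Step 9: b b b b B  =>  b b b b B B   (applied B -> B B)
  Step 10: b b b b B B  =>  b b b b B B B   (applied B -> B B)
  Step 11: b b b b B B B  =>  b b b b b B B   (applied B -> b)
  Step 12: b b b b b B B  =>  b b b b b b B   (applied B -> b)
  Step 13: b b b b b b B  =>  b b b b b b b   (applied B -> b)
Final yield: b b b b b b b
Total rewrite steps: 13

13


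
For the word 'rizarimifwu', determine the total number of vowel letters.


Scanning each character of 'rizarimifwu':
  Position 1: 'r' -> consonant (running count: 0)
  Position 2: 'i' -> vowel (running count: 1)
  Position 3: 'z' -> consonant (running count: 1)
  Position 4: 'a' -> vowel (running count: 2)
  Position 5: 'r' -> consonant (running count: 2)
  Position 6: 'i' -> vowel (running count: 3)
  Position 7: 'm' -> consonant (running count: 3)
  Position 8: 'i' -> vowel (running count: 4)
  Position 9: 'f' -> consonant (running count: 4)
  Position 10: 'w' -> consonant (running count: 4)
  Position 11: 'u' -> vowel (running count: 5)
Total vowels: 5

5


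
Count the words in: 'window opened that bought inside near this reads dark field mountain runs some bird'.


Counting words by splitting on spaces:
  Word 1: 'window'
  Word 2: 'opened'
  Word 3: 'that'
  Word 4: 'bought'
  Word 5: 'inside'
  Word 6: 'near'
  Word 7: 'this'
  Word 8: 'reads'
  Word 9: 'dark'
  Word 10: 'field'
  Word 11: 'mountain'
  Word 12: 'runs'
  Word 13: 'some'
  Word 14: 'bird'
Total words: 14

14


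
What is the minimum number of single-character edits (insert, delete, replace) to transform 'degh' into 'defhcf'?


Building DP table for s1='degh' (len 4) and s2='defhcf' (len 6):
       d  e  f  h  c  f
    0  1  2  3  4  5  6
  d 1  0  1  2  3  4  5
  e 2  1  0  1  2  3  4
  g 3  2  1  1  2  3  4
  h 4  3  2  2  1  2  3
Edit distance = dp[4][6] = 3

3


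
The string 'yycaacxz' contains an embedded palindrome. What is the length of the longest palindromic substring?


Scanning 'yycaacxz' for palindromic substrings.
Substring at positions 2-5: 'caac'.
Check: reverse('caac') = 'caac' -> palindrome confirmed.
Neighbouring characters ('y' / 'x') break symmetry, so it cannot extend further.
No longer palindromic substring exists; longest length = 4

4


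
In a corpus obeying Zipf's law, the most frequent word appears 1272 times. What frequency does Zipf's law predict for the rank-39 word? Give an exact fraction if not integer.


Zipf's law: freq(rank) = f1 / rank
f1 = 1272, rank = 39
freq = 1272 / 39
GCD(1272, 39) = 3
Simplified: 424/13

424/13


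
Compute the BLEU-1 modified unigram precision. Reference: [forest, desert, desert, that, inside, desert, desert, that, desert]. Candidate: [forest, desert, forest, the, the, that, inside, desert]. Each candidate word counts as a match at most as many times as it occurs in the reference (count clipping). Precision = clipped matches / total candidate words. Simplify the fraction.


Reference word counts: {'desert': 5, 'forest': 1, 'inside': 1, 'that': 2}
Checking each candidate word (with clipping):
  'forest' -> in reference (ref count 1, used 1/1) -> match (matches: 1)
  'desert' -> in reference (ref count 5, used 1/5) -> match (matches: 2)
  'forest' -> ref count 1 already used up (1/1) -> clipped, no match (matches: 2)
  'the' -> not in reference -> no match (matches: 2)
  'the' -> not in reference -> no match (matches: 2)
  'that' -> in reference (ref count 2, used 1/2) -> match (matches: 3)
  'inside' -> in reference (ref count 1, used 1/1) -> match (matches: 4)
  'desert' -> in reference (ref count 5, used 2/5) -> match (matches: 5)
Clipped matches: 5, Candidate length: 8
Precision = 5/8

5/8


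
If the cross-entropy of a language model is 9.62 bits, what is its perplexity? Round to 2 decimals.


Perplexity formula: PP = 2^H
H = 9.62
PP = 2^9.62
Decompose: 2^9.62 = 2^9 * 2^0.62
2^9 = 512, 2^0.62 ~ 1.5368752
PP ~ 512 * 1.5368752 = 786.8801024
Rounded to 2 decimals: 786.88

786.88


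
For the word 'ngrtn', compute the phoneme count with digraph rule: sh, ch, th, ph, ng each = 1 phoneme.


Parsing 'ngrtn' greedily, digraphs first:
  'ng' -> digraph (1 consonant phoneme) (phonemes so far: 1)
  'r' -> consonant phoneme (phonemes so far: 2)
  't' -> consonant phoneme (phonemes so far: 3)
  'n' -> consonant phoneme (phonemes so far: 4)
Total phonemes: 4

4


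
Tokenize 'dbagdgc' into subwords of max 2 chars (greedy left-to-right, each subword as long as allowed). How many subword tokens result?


'dbagdgc' has 7 characters.
Chunking with max size 2:
  Chunk 1: 'db' (positions 0-1)
  Chunk 2: 'ag' (positions 2-3)
  Chunk 3: 'dg' (positions 4-5)
  Chunk 4: 'c' (positions 6-6)
Total chunks: ceil(7 / 2) = 4

4


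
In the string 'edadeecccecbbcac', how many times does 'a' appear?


Scanning 'edadeecccecbbcac' for 'a':
  Position 2: 'a' -> MATCH (count: 1)
  Position 14: 'a' -> MATCH (count: 2)
Total occurrences of 'a': 2

2


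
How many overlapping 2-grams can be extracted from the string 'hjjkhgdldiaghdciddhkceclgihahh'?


String 'hjjkhgdldiaghdciddhkceclgihahh' has length L = 30.
Number of overlapping n-grams = L - n + 1
Substituting: 30 - 2 + 1 = 29

29


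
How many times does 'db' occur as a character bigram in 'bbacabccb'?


Scanning 'bbacabccb' for bigram 'db':
  Position 0: 'bb' -> no
  Position 1: 'ba' -> no
  Position 2: 'ac' -> no
  Position 3: 'ca' -> no
  Position 4: 'ab' -> no
  Position 5: 'bc' -> no
  Position 6: 'cc' -> no
  Position 7: 'cb' -> no
Total matches: 0

0


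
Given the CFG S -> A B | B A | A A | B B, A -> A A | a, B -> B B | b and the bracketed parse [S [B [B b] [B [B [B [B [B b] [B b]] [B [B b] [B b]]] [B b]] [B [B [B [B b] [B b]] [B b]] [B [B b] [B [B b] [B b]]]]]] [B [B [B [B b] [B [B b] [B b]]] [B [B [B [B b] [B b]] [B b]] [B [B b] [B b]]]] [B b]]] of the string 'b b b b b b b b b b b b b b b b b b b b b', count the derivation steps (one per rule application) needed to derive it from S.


Every bracketed nonterminal node [X ...] in the tree is produced by exactly one rule application.
Reading the tree off as a leftmost derivation:
  Step 1: S  =>  B B   (applied S -> B B)
  Step 2: B B  =>  B B B   (applied B -> B B)
  Step 3: B B B  =>  b B B   (applied B -> b)
  Step 4: b B B  =>  b B B B   (applied B -> B B)
  Step 5: b B B B  =>  b B B B B   (applied B -> B B)
  Step 6: b B B B B  =>  b B B B B B   (applied B -> B B)
  Step 7: b B B B B B  =>  b B B B B B B   (applied B -> B B)
  Step 8: b B B B B B B  =>  b b B B B B B   (applied B -> b)
  Step 9: b b B B B B B  =>  b b b B B B B   (applied B -> b)
  Step 10: b b b B B B B  =>  b b b B B B B B   (applied B -> B B)
  Step 11: b b b B B B B B  =>  b b b b B B B B   (applied B -> b)
  Step 12: b b b b B B B B  =>  b b b b b B B B   (applied B -> b)
  Step 13: b b b b b B B B  =>  b b b b b b B B   (applied B -> b)
  Step 14: b b b b b b B B  =>  b b b b b b B B B   (applied B -> B B)
  Step 15: b b b b b b B B B  =>  b b b b b b B B B B   (applied B -> B B)
  Step 16: b b b b b b B B B B  =>  b b b b b b B B B B B   (applied B -> B B)
  Step 17: b b b b b b B B B B B  =>  b b b b b b b B B B B   (applied B -> b)
  Step 18: b b b b b b b B B B B  =>  b b b b b b b b B B B   (applied B -> b)
  Step 19: b b b b b b b b B B B  =>  b b b b b b b b b B B   (applied B -> b)
  Step 20: b b b b b b b b b B B  =>  b b b b b b b b b B B B   (applied B -> B B)
  Step 21: b b b b b b b b b B B B  =>  b b b b b b b b b b B B   (applied B -> b)
  Step 22: b b b b b b b b b b B B  =>  b b b b b b b b b b B B B   (applied B -> B B)
  Step 23: b b b b b b b b b b B B B  =>  b b b b b b b b b b b B B   (applied B -> b)
  Step 24: b b b b b b b b b b b B B  =>  b b b b b b b b b b b b B   (applied B -> b)
  Step 25: b b b b b b b b b b b b B  =>  b b b b b b b b b b b b B B   (applied B -> B B)
  Step 26: b b b b b b b b b b b b B B  =>  b b b b b b b b b b b b B B B   (applied B -> B B)
  Step 27: b b b b b b b b b b b b B B B  =>  b b b b b b b b b b b b B B B B   (applied B -> B B)
  Step 28: b b b b b b b b b b b b B B B B  =>  b b b b b b b b b b b b b B B B   (applied B -> b)
  Step 29: b b b b b b b b b b b b b B B B  =>  b b b b b b b b b b b b b B B B B   (applied B -> B B)
  Step 30: b b b b b b b b b b b b b B B B B  =>  b b b b b b b b b b b b b b B B B   (applied B -> b)
  Step 31: b b b b b b b b b b b b b b B B B  =>  b b b b b b b b b b b b b b b B B   (applied B -> b)
  Step 32: b b b b b b b b b b b b b b b B B  =>  b b b b b b b b b b b b b b b B B B   (applied B -> B B)
  Step 33: b b b b b b b b b b b b b b b B B B  =>  b b b b b b b b b b b b b b b B B B B   (applied B -> B B)
  Step 34: b b b b b b b b b b b b b b b B B B B  =>  b b b b b b b b b b b b b b b B B B B B   (applied B -> B B)
  Step 35: b b b b b b b b b b b b b b b B B B B B  =>  b b b b b b b b b b b b b b b b B B B B   (applied B -> b)
  Step 36: b b b b b b b b b b b b b b b b B B B B  =>  b b b b b b b b b b b b b b b b b B B B   (applied B -> b)
  Step 37: b b b b b b b b b b b b b b b b b B B B  =>  b b b b b b b b b b b b b b b b b b B B   (applied B -> b)
  Step 38: b b b b b b b b b b b b b b b b b b B B  =>  b b b b b b b b b b b b b b b b b b B B B   (applied B -> B B)
  Step 39: b b b b b b b b b b b b b b b b b b B B B  =>  b b b b b b b b b b b b b b b b b b b B B   (applied B -> b)
  Step 40: b b b b b b b b b b b b b b b b b b b B B  =>  b b b b b b b b b b b b b b b b b b b b B   (applied B -> b)
  Step 41: b b b b b b b b b b b b b b b b b b b b B  =>  b b b b b b b b b b b b b b b b b b b b b   (applied B -> b)
Final yield: b b b b b b b b b b b b b b b b b b b b b
Total rewrite steps: 41

41


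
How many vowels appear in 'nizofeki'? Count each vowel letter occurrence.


Scanning each character of 'nizofeki':
  Position 1: 'n' -> consonant (running count: 0)
  Position 2: 'i' -> vowel (running count: 1)
  Position 3: 'z' -> consonant (running count: 1)
  Position 4: 'o' -> vowel (running count: 2)
  Position 5: 'f' -> consonant (running count: 2)
  Position 6: 'e' -> vowel (running count: 3)
  Position 7: 'k' -> consonant (running count: 3)
  Position 8: 'i' -> vowel (running count: 4)
Total vowels: 4

4


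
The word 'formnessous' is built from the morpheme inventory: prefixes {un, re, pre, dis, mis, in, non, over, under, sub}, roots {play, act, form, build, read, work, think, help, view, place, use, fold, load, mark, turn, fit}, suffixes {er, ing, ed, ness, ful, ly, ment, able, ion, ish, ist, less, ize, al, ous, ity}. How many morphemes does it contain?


Segmenting 'formnessous' against the inventory:
  'form' -> root (morpheme 1)
  'ness' -> suffix (morpheme 2)
  'ous' -> suffix (morpheme 3)
Total morphemes: 3

3


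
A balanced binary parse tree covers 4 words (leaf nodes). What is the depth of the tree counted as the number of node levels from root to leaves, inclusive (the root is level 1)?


In a balanced binary tree with n leaves the deepest leaf is ceil(log2(n)) edges below the root,
so counting node levels inclusive of root and leaves gives ceil(log2(n)) + 1 levels.
log2(4) = 2.0000
ceil(2.0000) = 2
levels = 2 + 1 = 3

3


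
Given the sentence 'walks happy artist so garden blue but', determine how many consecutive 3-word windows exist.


Word trigrams from [7] words:
  Trigram 1: (walks happy artist)
  Trigram 2: (happy artist so)
  Trigram 3: (artist so garden)
  Trigram 4: (so garden blue)
  Trigram 5: (garden blue but)
Total word trigrams: 7 - 2 = 5

5


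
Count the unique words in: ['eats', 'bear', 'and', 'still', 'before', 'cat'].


Listing all tokens and tracking unique types:
  Token 1: 'eats' -> NEW (unique so far: 1)
  Token 2: 'bear' -> NEW (unique so far: 2)
  Token 3: 'and' -> NEW (unique so far: 3)
  Token 4: 'still' -> NEW (unique so far: 4)
  Token 5: 'before' -> NEW (unique so far: 5)
  Token 6: 'cat' -> NEW (unique so far: 6)
Unique types: ('and', 'bear', 'before', 'cat', 'eats', 'still')
Vocabulary size: 6

6


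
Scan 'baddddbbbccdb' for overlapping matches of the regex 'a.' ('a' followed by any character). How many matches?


Pattern: a. means 'a' followed by any character.
Scanning 'baddddbbbccdb' position-by-position:
  Pos 0: window 'ba' -> no
  Pos 1: window 'ad' -> MATCH
  Pos 2: window 'dd' -> no
  Pos 3: window 'dd' -> no
  Pos 4: window 'dd' -> no
  Pos 5: window 'db' -> no
  Pos 6: window 'bb' -> no
  Pos 7: window 'bb' -> no
  Pos 8: window 'bc' -> no
  Pos 9: window 'cc' -> no
  Pos 10: window 'cd' -> no
  Pos 11: window 'db' -> no
  Pos 12: window 'b' -> no
Total matches: 1

1


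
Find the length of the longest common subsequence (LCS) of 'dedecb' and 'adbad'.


DP table for LCS of 'dedecb' and 'adbad':
       a  d  b  a  d
    0  0  0  0  0  0
  d 0  0  1  1  1  1
  e 0  0  1  1  1  1
  d 0  0  1  1  1  2
  e 0  0  1  1  1  2
  c 0  0  1  1  1  2
  b 0  0  1  2  2  2
LCS: 'dd'
LCS length = 2

2


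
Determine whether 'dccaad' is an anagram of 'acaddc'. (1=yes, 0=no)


Sort characters of 'dccaad': 'aaccdd'
Sort characters of 'acaddc': 'aaccdd'
Sorted forms match -> they ARE anagrams
Result: 1

1


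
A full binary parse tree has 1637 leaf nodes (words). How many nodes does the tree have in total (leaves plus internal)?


Leaf nodes (terminals): 1637
Internal nodes = n - 1 = 1637 - 1 = 1636
Total = leaves + internal = 1637 + 1636 = 3273

3273


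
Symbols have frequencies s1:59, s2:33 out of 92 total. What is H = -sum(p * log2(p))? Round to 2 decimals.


Computing entropy H = -sum(p_i * log2(p_i)):
  s1: p = 59/92 = 0.6413, -p*log2(p) = 0.4110
  s2: p = 33/92 = 0.3587, -p*log2(p) = 0.5306
H = sum of terms = 0.9416
Rounded to 2 decimals: 0.94

0.94


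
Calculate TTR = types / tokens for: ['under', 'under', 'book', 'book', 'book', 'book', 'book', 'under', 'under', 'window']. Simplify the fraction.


Tokens: 10
Unique types: ('book', 'under', 'window') = 3
TTR = 3/10
Already in lowest terms.

3/10


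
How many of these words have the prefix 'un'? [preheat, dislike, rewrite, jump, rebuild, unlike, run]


Checking each word for prefix 'un':
  'preheat' -> no (count: 0)
  'dislike' -> no (count: 0)
  'rewrite' -> no (count: 0)
  'jump' -> no (count: 0)
  'rebuild' -> no (count: 0)
  'unlike' -> YES, starts with 'un' (count: 1)
  'run' -> no (count: 1)
Total with prefix 'un': 1

1


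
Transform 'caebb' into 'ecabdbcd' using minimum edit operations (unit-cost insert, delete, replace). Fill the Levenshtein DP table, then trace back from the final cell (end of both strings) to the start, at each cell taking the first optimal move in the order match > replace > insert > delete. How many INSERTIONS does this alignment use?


Edit distance = 5. Backtracking from cell (5, 8) with preference match > replace > insert > delete,
then listing the resulting alignment 'caebb' -> 'ecabdbcd' left to right:
  Step 1: insert 'e' [insertion #1]
  Step 2: keep 'c'
  Step 3: keep 'a'
  Step 4: insert 'b' [insertion #2]
  Step 5: replace e->d
  Step 6: keep 'b'
  Step 7: insert 'c' [insertion #3]
  Step 8: replace b->d
Total insertions: 3

3


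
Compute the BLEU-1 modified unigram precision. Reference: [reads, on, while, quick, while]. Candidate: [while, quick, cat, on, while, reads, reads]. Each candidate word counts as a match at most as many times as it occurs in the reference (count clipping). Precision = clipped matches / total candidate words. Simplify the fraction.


Reference word counts: {'on': 1, 'quick': 1, 'reads': 1, 'while': 2}
Checking each candidate word (with clipping):
  'while' -> in reference (ref count 2, used 1/2) -> match (matches: 1)
  'quick' -> in reference (ref count 1, used 1/1) -> match (matches: 2)
  'cat' -> not in reference -> no match (matches: 2)
  'on' -> in reference (ref count 1, used 1/1) -> match (matches: 3)
  'while' -> in reference (ref count 2, used 2/2) -> match (matches: 4)
  'reads' -> in reference (ref count 1, used 1/1) -> match (matches: 5)
  'reads' -> ref count 1 already used up (1/1) -> clipped, no match (matches: 5)
Clipped matches: 5, Candidate length: 7
Precision = 5/7

5/7


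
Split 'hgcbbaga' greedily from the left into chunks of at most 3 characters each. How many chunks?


'hgcbbaga' has 8 characters.
Chunking with max size 3:
  Chunk 1: 'hgc' (positions 0-2)
  Chunk 2: 'bba' (positions 3-5)
  Chunk 3: 'ga' (positions 6-7)
Total chunks: ceil(8 / 3) = 3

3


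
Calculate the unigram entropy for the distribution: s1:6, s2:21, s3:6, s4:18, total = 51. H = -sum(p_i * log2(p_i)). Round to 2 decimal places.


Computing entropy H = -sum(p_i * log2(p_i)):
  s1: p = 6/51 = 0.1176, -p*log2(p) = 0.3632
  s2: p = 21/51 = 0.4118, -p*log2(p) = 0.5271
  s3: p = 6/51 = 0.1176, -p*log2(p) = 0.3632
  s4: p = 18/51 = 0.3529, -p*log2(p) = 0.5303
H = sum of terms = 1.7838
Rounded to 2 decimals: 1.78

1.78


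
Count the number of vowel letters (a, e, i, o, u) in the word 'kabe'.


Scanning each character of 'kabe':
  Position 1: 'k' -> consonant (running count: 0)
  Position 2: 'a' -> vowel (running count: 1)
  Position 3: 'b' -> consonant (running count: 1)
  Position 4: 'e' -> vowel (running count: 2)
Total vowels: 2

2


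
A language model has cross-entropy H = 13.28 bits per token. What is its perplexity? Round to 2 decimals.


Perplexity formula: PP = 2^H
H = 13.28
PP = 2^13.28
Decompose: 2^13.28 = 2^13 * 2^0.28
2^13 = 8192, 2^0.28 ~ 1.2141949
PP ~ 8192 * 1.2141949 = 9946.6846208
Rounded to 2 decimals: 9946.68

9946.68


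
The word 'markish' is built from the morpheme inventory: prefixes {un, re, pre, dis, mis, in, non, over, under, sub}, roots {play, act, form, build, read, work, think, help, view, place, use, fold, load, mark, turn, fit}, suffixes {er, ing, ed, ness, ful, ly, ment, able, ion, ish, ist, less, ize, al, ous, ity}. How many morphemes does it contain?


Segmenting 'markish' against the inventory:
  'mark' -> root (morpheme 1)
  'ish' -> suffix (morpheme 2)
Total morphemes: 2

2
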